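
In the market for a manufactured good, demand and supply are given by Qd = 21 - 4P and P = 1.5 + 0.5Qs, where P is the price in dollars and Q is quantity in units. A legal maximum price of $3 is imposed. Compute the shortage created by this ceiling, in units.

6

Rearranging supply gives Qs = 2P - 3. Equilibrium: 21 - 4P = 2P - 3, so 24 = 6P and P* = 4, Q* = 5.
Because the ceiling (3) lies below the market-clearing price, it is binding.
At P = 3: Qd = 21 - 4·3 = 9 and Qs = 2·3 - 3 = 3.
Shortage = Qd - Qs = 9 - 3 = 6.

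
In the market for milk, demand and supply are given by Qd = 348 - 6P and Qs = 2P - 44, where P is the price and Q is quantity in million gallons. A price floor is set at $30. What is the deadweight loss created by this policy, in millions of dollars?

0

In a free market, 348 - 6P = 2P - 44 gives the equilibrium P* = 49, Q* = 54.
Since 30 is below P* = 49, the floor does not bind and the free-market outcome prevails.
Since the control does not bind, no trades are prevented and deadweight loss is zero.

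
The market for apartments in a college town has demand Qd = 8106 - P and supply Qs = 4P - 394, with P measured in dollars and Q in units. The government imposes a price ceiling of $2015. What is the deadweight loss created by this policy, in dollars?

0

Without the control the market clears where 8106 - P = 4P - 394, i.e. P* = 1700 and Q* = 6406.
The ceiling of 2015 is above the equilibrium price 1700, so it is not binding; the market clears at P* = 1700, Q* = 6406.
Since the control does not bind, no trades are prevented and deadweight loss is zero.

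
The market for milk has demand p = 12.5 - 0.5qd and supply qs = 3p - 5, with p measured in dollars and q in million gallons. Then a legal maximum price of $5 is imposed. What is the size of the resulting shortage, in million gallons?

5

Rearranging demand gives qd = 25 - 2p. Equilibrium: 25 - 2p = 3p - 5, so 30 = 5p and p* = 6, q* = 13.
Because the ceiling (5) lies below the market-clearing price, it is binding.
At p = 5: qd = 25 - 2·5 = 15 and qs = 3·5 - 5 = 10.
Shortage = qd - qs = 15 - 10 = 5.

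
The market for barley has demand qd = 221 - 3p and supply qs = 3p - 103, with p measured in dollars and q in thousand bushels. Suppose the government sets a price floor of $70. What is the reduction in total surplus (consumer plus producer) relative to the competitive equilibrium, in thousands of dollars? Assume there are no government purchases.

768

Setting quantity demanded equal to quantity supplied, 221 - 3p = 3p - 103, gives p* = 54 and q* = 59.
Since 70 > 54, the floor is binding.
At p = 70: qd = 221 - 3·70 = 11 and qs = 3·70 - 103 = 107.
Quantity traded falls to 11. At q = 11 the demand price is (221 - 11)/3 = 70 and the supply price is (103 + 11)/3 = 38.
Deadweight loss = ½ · (70 - 38) · (59 - 11) = ½ · 32 · 48 = 768.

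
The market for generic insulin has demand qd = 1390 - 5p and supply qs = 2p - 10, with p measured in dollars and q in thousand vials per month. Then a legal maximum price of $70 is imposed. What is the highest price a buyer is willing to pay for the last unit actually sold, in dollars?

252

Setting quantity demanded equal to quantity supplied, 1390 - 5p = 2p - 10, gives p* = 200 and q* = 390.
Since 70 < 200, the ceiling is binding.
At p = 70: qd = 1390 - 5·70 = 1040 and qs = 2·70 - 10 = 130.
Only 130 units reach the market. On the demand curve, the marginal buyer's willingness to pay at q = 130 is (1390 - 130)/5 = 252.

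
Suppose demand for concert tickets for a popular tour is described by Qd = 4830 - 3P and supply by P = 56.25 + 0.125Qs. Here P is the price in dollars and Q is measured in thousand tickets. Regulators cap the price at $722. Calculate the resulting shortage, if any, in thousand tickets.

Rearranging supply gives Qs = 8P - 450. In a free market, 4830 - 3P = 8P - 450 gives the equilibrium P* = 480, Q* = 3390.
Since 722 is above P* = 480, the ceiling does not bind and the free-market outcome prevails.
Since the control does not bind, there is no shortage.

0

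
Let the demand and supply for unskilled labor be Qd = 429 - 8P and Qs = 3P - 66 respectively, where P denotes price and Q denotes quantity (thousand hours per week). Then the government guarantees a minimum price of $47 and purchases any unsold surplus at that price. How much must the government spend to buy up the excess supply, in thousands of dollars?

Setting quantity demanded equal to quantity supplied, 429 - 8P = 3P - 66, gives P* = 45 and Q* = 69.
Since 47 > 45, the floor is binding.
At P = 47: Qd = 429 - 8·47 = 53 and Qs = 3·47 - 66 = 75.
Surplus = Qs - Qd = 22.
Government expenditure = surplus × support price = 22 × 47 = 1034.

1034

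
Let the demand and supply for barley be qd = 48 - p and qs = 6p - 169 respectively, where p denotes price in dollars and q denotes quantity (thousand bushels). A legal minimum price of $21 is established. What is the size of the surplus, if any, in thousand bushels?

0

In a free market, 48 - p = 6p - 169 gives the equilibrium p* = 31, q* = 17.
The floor of 21 is below the equilibrium price 31, so it is not binding; the market clears at p* = 31, q* = 17.
Since the control does not bind, there is no surplus.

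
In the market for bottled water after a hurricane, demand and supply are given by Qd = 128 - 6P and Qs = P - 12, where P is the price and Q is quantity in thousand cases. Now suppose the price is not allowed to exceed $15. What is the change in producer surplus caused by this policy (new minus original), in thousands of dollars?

Equilibrium: 128 - 6P = P - 12, so 140 = 7P and P* = 20, Q* = 8.
Since 15 < 20, the ceiling is binding.
At P = 15: Qd = 128 - 6·15 = 38 and Qs = 15 - 12 = 3.
Producer surplus without the control is ½ · (20 - 12) · 8 = 32.
With the ceiling, producers sell 3 units at 15, so PS = ½ · (15 - 12) · 3 = 4.5.
Change in producer surplus = 4.5 - 32 = -27.5.

-27.5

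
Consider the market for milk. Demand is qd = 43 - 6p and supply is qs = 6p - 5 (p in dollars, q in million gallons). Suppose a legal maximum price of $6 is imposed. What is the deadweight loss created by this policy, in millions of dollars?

0

Equilibrium: 43 - 6p = 6p - 5, so 48 = 12p and p* = 4, q* = 19.
The ceiling of 6 is above the equilibrium price 4, so it is not binding; the market clears at p* = 4, q* = 19.
Since the control does not bind, no trades are prevented and deadweight loss is zero.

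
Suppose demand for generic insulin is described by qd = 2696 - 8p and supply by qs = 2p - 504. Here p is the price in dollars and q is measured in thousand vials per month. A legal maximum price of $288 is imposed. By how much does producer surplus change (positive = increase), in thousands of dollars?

-3328

In a free market, 2696 - 8p = 2p - 504 gives the equilibrium p* = 320, q* = 136.
Because the ceiling (288) lies below the market-clearing price, it is binding.
At p = 288: qd = 2696 - 8·288 = 392 and qs = 2·288 - 504 = 72.
Producer surplus without the control is ½ · (320 - 252) · 136 = 4624.
With the ceiling, producers sell 72 units at 288, so PS = ½ · (288 - 252) · 72 = 1296.
Change in producer surplus = 1296 - 4624 = -3328.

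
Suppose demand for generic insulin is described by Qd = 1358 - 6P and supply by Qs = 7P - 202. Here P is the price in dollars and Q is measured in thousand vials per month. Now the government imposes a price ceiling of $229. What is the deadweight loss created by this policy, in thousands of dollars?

0

Without the control the market clears where 1358 - 6P = 7P - 202, i.e. P* = 120 and Q* = 638.
Since 229 is above P* = 120, the ceiling does not bind and the free-market outcome prevails.
Since the control does not bind, no trades are prevented and deadweight loss is zero.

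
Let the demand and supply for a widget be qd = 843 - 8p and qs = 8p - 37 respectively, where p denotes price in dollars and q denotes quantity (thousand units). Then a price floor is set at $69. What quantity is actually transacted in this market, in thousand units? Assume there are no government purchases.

Equilibrium: 843 - 8p = 8p - 37, so 880 = 16p and p* = 55, q* = 403.
The floor of 69 is above the equilibrium price 55, so it binds.
At p = 69: qd = 843 - 8·69 = 291 and qs = 8·69 - 37 = 515.
The quantity actually transacted is the short side, demand: 291.

291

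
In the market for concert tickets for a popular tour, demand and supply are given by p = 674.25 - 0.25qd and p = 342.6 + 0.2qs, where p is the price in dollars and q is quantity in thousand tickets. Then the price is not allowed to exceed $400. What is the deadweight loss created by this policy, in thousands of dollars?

45562.5

Rearranging demand gives qd = 2697 - 4p; rearranging supply gives qs = 5p - 1713. Without the control the market clears where 2697 - 4p = 5p - 1713, i.e. p* = 490 and q* = 737.
The ceiling of 400 is below the equilibrium price 490, so it binds.
At p = 400: qd = 2697 - 4·400 = 1097 and qs = 5·400 - 1713 = 287.
Quantity traded falls to 287. At q = 287 the demand price is (2697 - 287)/4 = 602.5 and the supply price is (1713 + 287)/5 = 400.
Deadweight loss = ½ · (602.5 - 400) · (737 - 287) = ½ · 202.5 · 450 = 45562.5.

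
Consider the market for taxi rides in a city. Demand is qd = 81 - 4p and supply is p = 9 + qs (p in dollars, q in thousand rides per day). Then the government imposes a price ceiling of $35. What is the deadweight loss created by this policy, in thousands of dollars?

Rearranging supply gives qs = p - 9. Setting quantity demanded equal to quantity supplied, 81 - 4p = p - 9, gives p* = 18 and q* = 9.
Since 35 is above p* = 18, the ceiling does not bind and the free-market outcome prevails.
Since the control does not bind, no trades are prevented and deadweight loss is zero.

0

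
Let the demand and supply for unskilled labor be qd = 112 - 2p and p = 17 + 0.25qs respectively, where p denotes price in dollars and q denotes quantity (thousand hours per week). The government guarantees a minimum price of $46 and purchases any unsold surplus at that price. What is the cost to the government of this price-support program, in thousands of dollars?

Rearranging supply gives qs = 4p - 68. Without the control the market clears where 112 - 2p = 4p - 68, i.e. p* = 30 and q* = 52.
The floor of 46 is above the equilibrium price 30, so it binds.
At p = 46: qd = 112 - 2·46 = 20 and qs = 4·46 - 68 = 116.
Surplus = qs - qd = 96.
Government expenditure = surplus × support price = 96 × 46 = 4416.

4416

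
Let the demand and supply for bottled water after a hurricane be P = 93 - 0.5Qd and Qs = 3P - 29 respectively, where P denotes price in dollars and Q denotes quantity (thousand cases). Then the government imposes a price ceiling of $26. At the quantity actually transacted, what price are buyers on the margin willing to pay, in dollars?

68.5

Rearranging demand gives Qd = 186 - 2P. In a free market, 186 - 2P = 3P - 29 gives the equilibrium P* = 43, Q* = 100.
Since 26 < 43, the ceiling is binding.
At P = 26: Qd = 186 - 2·26 = 134 and Qs = 3·26 - 29 = 49.
Only 49 units reach the market. On the demand curve, the marginal buyer's willingness to pay at Q = 49 is (186 - 49)/2 = 68.5.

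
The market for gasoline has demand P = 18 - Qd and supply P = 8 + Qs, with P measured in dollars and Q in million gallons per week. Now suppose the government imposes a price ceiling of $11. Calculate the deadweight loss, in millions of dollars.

Rearranging demand gives Qd = 18 - P; rearranging supply gives Qs = P - 8. Without the control the market clears where 18 - P = P - 8, i.e. P* = 13 and Q* = 5.
Because the ceiling (11) lies below the market-clearing price, it is binding.
At P = 11: Qd = 18 - 11 = 7 and Qs = 11 - 8 = 3.
Quantity traded falls to 3. At Q = 3 the demand price is 18 - 3 = 15 and the supply price is 8 + 3 = 11.
Deadweight loss = ½ · (15 - 11) · (5 - 3) = ½ · 4 · 2 = 4.

4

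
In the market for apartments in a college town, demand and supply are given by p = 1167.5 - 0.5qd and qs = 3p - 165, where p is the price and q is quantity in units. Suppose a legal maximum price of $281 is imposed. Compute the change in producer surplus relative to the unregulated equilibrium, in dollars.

-220423.5

Rearranging demand gives qd = 2335 - 2p. Setting quantity demanded equal to quantity supplied, 2335 - 2p = 3p - 165, gives p* = 500 and q* = 1335.
Because the ceiling (281) lies below the market-clearing price, it is binding.
At p = 281: qd = 2335 - 2·281 = 1773 and qs = 3·281 - 165 = 678.
Producer surplus without the control is ½ · (500 - 55) · 1335 = 297037.5.
With the ceiling, producers sell 678 units at 281, so PS = ½ · (281 - 55) · 678 = 76614.
Change in producer surplus = 76614 - 297037.5 = -220423.5.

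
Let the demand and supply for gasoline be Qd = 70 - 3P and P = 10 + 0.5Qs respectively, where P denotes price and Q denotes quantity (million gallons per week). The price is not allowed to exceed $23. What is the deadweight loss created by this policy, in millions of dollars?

0

Rearranging supply gives Qs = 2P - 20. Equilibrium: 70 - 3P = 2P - 20, so 90 = 5P and P* = 18, Q* = 16.
Since 23 is above P* = 18, the ceiling does not bind and the free-market outcome prevails.
Since the control does not bind, no trades are prevented and deadweight loss is zero.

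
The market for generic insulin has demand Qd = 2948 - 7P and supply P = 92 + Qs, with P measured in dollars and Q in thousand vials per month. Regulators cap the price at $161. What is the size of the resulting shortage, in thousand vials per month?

Rearranging supply gives Qs = P - 92. In a free market, 2948 - 7P = P - 92 gives the equilibrium P* = 380, Q* = 288.
Since 161 < 380, the ceiling is binding.
At P = 161: Qd = 2948 - 7·161 = 1821 and Qs = 161 - 92 = 69.
Shortage = Qd - Qs = 1821 - 69 = 1752.

1752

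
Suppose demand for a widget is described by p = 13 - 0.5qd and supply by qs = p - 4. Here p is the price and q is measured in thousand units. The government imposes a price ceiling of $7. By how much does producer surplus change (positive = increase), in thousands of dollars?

Rearranging demand gives qd = 26 - 2p. Without the control the market clears where 26 - 2p = p - 4, i.e. p* = 10 and q* = 6.
The ceiling of 7 is below the equilibrium price 10, so it binds.
At p = 7: qd = 26 - 2·7 = 12 and qs = 7 - 4 = 3.
Producer surplus without the control is ½ · (10 - 4) · 6 = 18.
With the ceiling, producers sell 3 units at 7, so PS = ½ · (7 - 4) · 3 = 4.5.
Change in producer surplus = 4.5 - 18 = -13.5.

-13.5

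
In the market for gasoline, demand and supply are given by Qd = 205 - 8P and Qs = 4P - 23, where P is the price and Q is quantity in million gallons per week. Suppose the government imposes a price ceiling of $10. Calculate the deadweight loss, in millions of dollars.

In a free market, 205 - 8P = 4P - 23 gives the equilibrium P* = 19, Q* = 53.
Because the ceiling (10) lies below the market-clearing price, it is binding.
At P = 10: Qd = 205 - 8·10 = 125 and Qs = 4·10 - 23 = 17.
Quantity traded falls to 17. At Q = 17 the demand price is (205 - 17)/8 = 23.5 and the supply price is (23 + 17)/4 = 10.
Deadweight loss = ½ · (23.5 - 10) · (53 - 17) = ½ · 13.5 · 36 = 243.

243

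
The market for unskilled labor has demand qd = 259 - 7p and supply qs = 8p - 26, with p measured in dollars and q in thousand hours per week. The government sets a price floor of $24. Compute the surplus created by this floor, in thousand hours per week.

Equilibrium: 259 - 7p = 8p - 26, so 285 = 15p and p* = 19, q* = 126.
Because the floor (24) lies above the market-clearing price, it is binding.
At p = 24: qd = 259 - 7·24 = 91 and qs = 8·24 - 26 = 166.
Surplus = qs - qd = 166 - 91 = 75.

75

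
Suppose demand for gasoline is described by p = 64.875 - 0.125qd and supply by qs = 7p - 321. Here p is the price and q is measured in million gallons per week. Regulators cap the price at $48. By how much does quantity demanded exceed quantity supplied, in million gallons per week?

Rearranging demand gives qd = 519 - 8p. In a free market, 519 - 8p = 7p - 321 gives the equilibrium p* = 56, q* = 71.
The ceiling of 48 is below the equilibrium price 56, so it binds.
At p = 48: qd = 519 - 8·48 = 135 and qs = 7·48 - 321 = 15.
Shortage = qd - qs = 135 - 15 = 120.

120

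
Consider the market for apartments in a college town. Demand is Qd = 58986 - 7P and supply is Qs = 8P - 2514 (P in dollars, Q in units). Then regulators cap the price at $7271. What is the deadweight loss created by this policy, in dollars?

0

In a free market, 58986 - 7P = 8P - 2514 gives the equilibrium P* = 4100, Q* = 30286.
The ceiling of 7271 is above the equilibrium price 4100, so it is not binding; the market clears at P* = 4100, Q* = 30286.
Since the control does not bind, no trades are prevented and deadweight loss is zero.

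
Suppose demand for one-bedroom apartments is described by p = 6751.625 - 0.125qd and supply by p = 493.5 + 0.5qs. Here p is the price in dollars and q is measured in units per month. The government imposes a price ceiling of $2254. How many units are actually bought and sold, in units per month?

3521

Rearranging demand gives qd = 54013 - 8p; rearranging supply gives qs = 2p - 987. Without the control the market clears where 54013 - 8p = 2p - 987, i.e. p* = 5500 and q* = 10013.
The ceiling of 2254 is below the equilibrium price 5500, so it binds.
At p = 2254: qd = 54013 - 8·2254 = 35981 and qs = 2·2254 - 987 = 3521.
The quantity actually transacted is the short side, supply: 3521.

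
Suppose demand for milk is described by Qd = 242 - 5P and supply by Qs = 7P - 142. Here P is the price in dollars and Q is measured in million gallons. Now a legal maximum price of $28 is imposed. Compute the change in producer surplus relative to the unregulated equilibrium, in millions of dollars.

Equilibrium: 242 - 5P = 7P - 142, so 384 = 12P and P* = 32, Q* = 82.
The ceiling of 28 is below the equilibrium price 32, so it binds.
At P = 28: Qd = 242 - 5·28 = 102 and Qs = 7·28 - 142 = 54.
Producer surplus without the control is ½ · (32 - 142/7) · 82 = 3362/7.
With the ceiling, producers sell 54 units at 28, so PS = ½ · (28 - 142/7) · 54 = 1458/7.
Change in producer surplus = 1458/7 - 3362/7 = -272.

-272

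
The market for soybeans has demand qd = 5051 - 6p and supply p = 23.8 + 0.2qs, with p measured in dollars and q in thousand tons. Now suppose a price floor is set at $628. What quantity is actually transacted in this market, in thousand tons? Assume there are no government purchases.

Rearranging supply gives qs = 5p - 119. Setting quantity demanded equal to quantity supplied, 5051 - 6p = 5p - 119, gives p* = 470 and q* = 2231.
Since 628 > 470, the floor is binding.
At p = 628: qd = 5051 - 6·628 = 1283 and qs = 5·628 - 119 = 3021.
The quantity actually transacted is the short side, demand: 1283.

1283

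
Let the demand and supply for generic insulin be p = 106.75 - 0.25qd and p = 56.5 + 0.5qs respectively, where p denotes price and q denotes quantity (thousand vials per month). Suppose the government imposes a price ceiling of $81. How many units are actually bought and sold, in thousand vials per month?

49

Rearranging demand gives qd = 427 - 4p; rearranging supply gives qs = 2p - 113. Equilibrium: 427 - 4p = 2p - 113, so 540 = 6p and p* = 90, q* = 67.
Because the ceiling (81) lies below the market-clearing price, it is binding.
At p = 81: qd = 427 - 4·81 = 103 and qs = 2·81 - 113 = 49.
The quantity actually transacted is the short side, supply: 49.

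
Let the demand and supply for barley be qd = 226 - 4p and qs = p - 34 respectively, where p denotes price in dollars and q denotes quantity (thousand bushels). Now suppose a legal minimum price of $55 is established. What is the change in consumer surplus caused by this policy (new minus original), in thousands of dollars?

-36

Setting quantity demanded equal to quantity supplied, 226 - 4p = p - 34, gives p* = 52 and q* = 18.
Because the floor (55) lies above the market-clearing price, it is binding.
At p = 55: qd = 226 - 4·55 = 6 and qs = 55 - 34 = 21.
Consumer surplus without the control is ½ · (56.5 - 52) · 18 = 40.5.
With the floor, consumers buy 6 units at 55, so CS = ½ · (56.5 - 55) · 6 = 4.5.
Change in consumer surplus = 4.5 - 40.5 = -36.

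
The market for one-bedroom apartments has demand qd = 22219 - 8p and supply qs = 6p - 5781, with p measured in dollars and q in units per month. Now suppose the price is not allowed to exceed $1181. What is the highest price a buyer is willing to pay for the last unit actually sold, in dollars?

2614.25

Equilibrium: 22219 - 8p = 6p - 5781, so 28000 = 14p and p* = 2000, q* = 6219.
Since 1181 < 2000, the ceiling is binding.
At p = 1181: qd = 22219 - 8·1181 = 12771 and qs = 6·1181 - 5781 = 1305.
Only 1305 units reach the market. On the demand curve, the marginal buyer's willingness to pay at q = 1305 is (22219 - 1305)/8 = 2614.25.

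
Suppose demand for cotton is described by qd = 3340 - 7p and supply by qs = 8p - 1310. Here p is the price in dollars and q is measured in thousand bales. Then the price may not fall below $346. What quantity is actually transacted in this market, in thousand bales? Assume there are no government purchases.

918

Equilibrium: 3340 - 7p = 8p - 1310, so 4650 = 15p and p* = 310, q* = 1170.
Because the floor (346) lies above the market-clearing price, it is binding.
At p = 346: qd = 3340 - 7·346 = 918 and qs = 8·346 - 1310 = 1458.
The quantity actually transacted is the short side, demand: 918.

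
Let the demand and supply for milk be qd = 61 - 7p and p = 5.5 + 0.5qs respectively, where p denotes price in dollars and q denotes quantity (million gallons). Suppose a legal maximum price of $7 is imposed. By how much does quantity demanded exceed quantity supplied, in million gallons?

Rearranging supply gives qs = 2p - 11. Equilibrium: 61 - 7p = 2p - 11, so 72 = 9p and p* = 8, q* = 5.
The ceiling of 7 is below the equilibrium price 8, so it binds.
At p = 7: qd = 61 - 7·7 = 12 and qs = 2·7 - 11 = 3.
Shortage = qd - qs = 12 - 3 = 9.

9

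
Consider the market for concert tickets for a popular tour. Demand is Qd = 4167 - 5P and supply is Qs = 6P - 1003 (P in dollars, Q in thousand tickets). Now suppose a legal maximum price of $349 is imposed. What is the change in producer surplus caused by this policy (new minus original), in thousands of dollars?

Equilibrium: 4167 - 5P = 6P - 1003, so 5170 = 11P and P* = 470, Q* = 1817.
The ceiling of 349 is below the equilibrium price 470, so it binds.
At P = 349: Qd = 4167 - 5·349 = 2422 and Qs = 6·349 - 1003 = 1091.
Producer surplus without the control is ½ · (470 - 1003/6) · 1817 = 3301489/12.
With the ceiling, producers sell 1091 units at 349, so PS = ½ · (349 - 1003/6) · 1091 = 1190281/12.
Change in producer surplus = 1190281/12 - 3301489/12 = -175934.

-175934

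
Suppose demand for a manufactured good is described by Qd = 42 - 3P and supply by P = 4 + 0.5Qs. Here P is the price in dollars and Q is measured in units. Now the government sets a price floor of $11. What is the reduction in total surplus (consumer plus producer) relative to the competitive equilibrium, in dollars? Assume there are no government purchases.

3.75

Rearranging supply gives Qs = 2P - 8. Equilibrium: 42 - 3P = 2P - 8, so 50 = 5P and P* = 10, Q* = 12.
Because the floor (11) lies above the market-clearing price, it is binding.
At P = 11: Qd = 42 - 3·11 = 9 and Qs = 2·11 - 8 = 14.
Quantity traded falls to 9. At Q = 9 the demand price is (42 - 9)/3 = 11 and the supply price is (8 + 9)/2 = 8.5.
Deadweight loss = ½ · (11 - 8.5) · (12 - 9) = ½ · 2.5 · 3 = 3.75.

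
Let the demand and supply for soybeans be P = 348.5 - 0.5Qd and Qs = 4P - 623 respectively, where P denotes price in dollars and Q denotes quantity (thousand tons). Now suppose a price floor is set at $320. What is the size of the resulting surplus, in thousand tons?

600

Rearranging demand gives Qd = 697 - 2P. Setting quantity demanded equal to quantity supplied, 697 - 2P = 4P - 623, gives P* = 220 and Q* = 257.
Because the floor (320) lies above the market-clearing price, it is binding.
At P = 320: Qd = 697 - 2·320 = 57 and Qs = 4·320 - 623 = 657.
Surplus = Qs - Qd = 657 - 57 = 600.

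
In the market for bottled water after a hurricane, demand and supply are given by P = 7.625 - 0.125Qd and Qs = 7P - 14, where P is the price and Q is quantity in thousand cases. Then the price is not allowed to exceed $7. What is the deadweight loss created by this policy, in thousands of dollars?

Rearranging demand gives Qd = 61 - 8P. Without the control the market clears where 61 - 8P = 7P - 14, i.e. P* = 5 and Q* = 21.
The ceiling of 7 is above the equilibrium price 5, so it is not binding; the market clears at P* = 5, Q* = 21.
Since the control does not bind, no trades are prevented and deadweight loss is zero.

0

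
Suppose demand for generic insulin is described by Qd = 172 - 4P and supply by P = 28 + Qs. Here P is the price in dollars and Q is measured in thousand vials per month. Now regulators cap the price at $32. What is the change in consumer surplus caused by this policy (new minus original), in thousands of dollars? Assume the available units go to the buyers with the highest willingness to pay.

24

Rearranging supply gives Qs = P - 28. Equilibrium: 172 - 4P = P - 28, so 200 = 5P and P* = 40, Q* = 12.
Since 32 < 40, the ceiling is binding.
At P = 32: Qd = 172 - 4·32 = 44 and Qs = 32 - 28 = 4.
Consumer surplus without the control is ½ · (43 - 40) · 12 = 18.
With the ceiling, 4 units are sold at 32 (assume they go to the highest-value buyers). The demand price at Q = 4 is 42, so CS = ½ · [(43 - 32) + (42 - 32)] · 4 = 42.
Change in consumer surplus = 42 - 18 = 24.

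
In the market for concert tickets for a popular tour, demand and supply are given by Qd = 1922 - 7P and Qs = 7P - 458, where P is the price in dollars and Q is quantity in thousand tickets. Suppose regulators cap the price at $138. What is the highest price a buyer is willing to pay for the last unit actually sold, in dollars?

Without the control the market clears where 1922 - 7P = 7P - 458, i.e. P* = 170 and Q* = 732.
Because the ceiling (138) lies below the market-clearing price, it is binding.
At P = 138: Qd = 1922 - 7·138 = 956 and Qs = 7·138 - 458 = 508.
Only 508 units reach the market. On the demand curve, the marginal buyer's willingness to pay at Q = 508 is (1922 - 508)/7 = 202.

202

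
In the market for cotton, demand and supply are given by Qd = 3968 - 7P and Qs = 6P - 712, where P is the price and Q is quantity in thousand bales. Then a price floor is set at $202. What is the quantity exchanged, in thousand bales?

1448

In a free market, 3968 - 7P = 6P - 712 gives the equilibrium P* = 360, Q* = 1448.
Since 202 is below P* = 360, the floor does not bind and the free-market outcome prevails.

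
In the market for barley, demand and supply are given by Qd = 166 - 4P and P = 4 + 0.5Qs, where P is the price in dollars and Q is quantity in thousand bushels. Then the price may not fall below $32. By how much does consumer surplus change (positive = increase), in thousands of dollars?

Rearranging supply gives Qs = 2P - 8. Setting quantity demanded equal to quantity supplied, 166 - 4P = 2P - 8, gives P* = 29 and Q* = 50.
The floor of 32 is above the equilibrium price 29, so it binds.
At P = 32: Qd = 166 - 4·32 = 38 and Qs = 2·32 - 8 = 56.
Consumer surplus without the control is ½ · (41.5 - 29) · 50 = 312.5.
With the floor, consumers buy 38 units at 32, so CS = ½ · (41.5 - 32) · 38 = 180.5.
Change in consumer surplus = 180.5 - 312.5 = -132.

-132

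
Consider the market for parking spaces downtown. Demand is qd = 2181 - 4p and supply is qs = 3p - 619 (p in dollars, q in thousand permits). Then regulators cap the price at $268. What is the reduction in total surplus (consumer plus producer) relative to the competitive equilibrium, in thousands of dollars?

45738

Setting quantity demanded equal to quantity supplied, 2181 - 4p = 3p - 619, gives p* = 400 and q* = 581.
Since 268 < 400, the ceiling is binding.
At p = 268: qd = 2181 - 4·268 = 1109 and qs = 3·268 - 619 = 185.
Quantity traded falls to 185. At q = 185 the demand price is (2181 - 185)/4 = 499 and the supply price is (619 + 185)/3 = 268.
Deadweight loss = ½ · (499 - 268) · (581 - 185) = ½ · 231 · 396 = 45738.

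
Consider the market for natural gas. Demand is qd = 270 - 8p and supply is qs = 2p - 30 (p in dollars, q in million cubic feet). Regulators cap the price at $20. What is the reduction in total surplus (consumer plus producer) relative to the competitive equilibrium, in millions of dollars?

Without the control the market clears where 270 - 8p = 2p - 30, i.e. p* = 30 and q* = 30.
The ceiling of 20 is below the equilibrium price 30, so it binds.
At p = 20: qd = 270 - 8·20 = 110 and qs = 2·20 - 30 = 10.
Quantity traded falls to 10. At q = 10 the demand price is (270 - 10)/8 = 32.5 and the supply price is (30 + 10)/2 = 20.
Deadweight loss = ½ · (32.5 - 20) · (30 - 10) = ½ · 12.5 · 20 = 125.

125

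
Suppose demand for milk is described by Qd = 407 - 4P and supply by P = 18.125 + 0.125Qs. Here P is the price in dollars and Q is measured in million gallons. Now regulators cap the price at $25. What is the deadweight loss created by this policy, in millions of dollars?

Rearranging supply gives Qs = 8P - 145. Without the control the market clears where 407 - 4P = 8P - 145, i.e. P* = 46 and Q* = 223.
The ceiling of 25 is below the equilibrium price 46, so it binds.
At P = 25: Qd = 407 - 4·25 = 307 and Qs = 8·25 - 145 = 55.
Quantity traded falls to 55. At Q = 55 the demand price is (407 - 55)/4 = 88 and the supply price is (145 + 55)/8 = 25.
Deadweight loss = ½ · (88 - 25) · (223 - 55) = ½ · 63 · 168 = 5292.

5292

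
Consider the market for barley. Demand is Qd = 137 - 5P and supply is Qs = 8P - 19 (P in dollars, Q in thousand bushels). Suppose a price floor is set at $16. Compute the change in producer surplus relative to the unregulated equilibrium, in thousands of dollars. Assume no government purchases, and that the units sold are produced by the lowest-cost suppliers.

Equilibrium: 137 - 5P = 8P - 19, so 156 = 13P and P* = 12, Q* = 77.
The floor of 16 is above the equilibrium price 12, so it binds.
At P = 16: Qd = 137 - 5·16 = 57 and Qs = 8·16 - 19 = 109.
Producer surplus without the control is ½ · (12 - 2.375) · 77 = 370.5625.
With the floor, 57 units are sold at 16. The supply price at Q = 57 is 9.5, so PS = ½ · [(16 - 2.375) + (16 - 9.5)] · 57 = 573.5625.
Change in producer surplus = 573.5625 - 370.5625 = 203.

203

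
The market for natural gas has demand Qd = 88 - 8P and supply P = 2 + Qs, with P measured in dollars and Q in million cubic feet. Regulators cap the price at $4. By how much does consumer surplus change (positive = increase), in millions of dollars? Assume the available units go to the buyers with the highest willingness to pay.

9.75

Rearranging supply gives Qs = P - 2. In a free market, 88 - 8P = P - 2 gives the equilibrium P* = 10, Q* = 8.
Since 4 < 10, the ceiling is binding.
At P = 4: Qd = 88 - 8·4 = 56 and Qs = 4 - 2 = 2.
Consumer surplus without the control is ½ · (11 - 10) · 8 = 4.
With the ceiling, 2 units are sold at 4 (assume they go to the highest-value buyers). The demand price at Q = 2 is 10.75, so CS = ½ · [(11 - 4) + (10.75 - 4)] · 2 = 13.75.
Change in consumer surplus = 13.75 - 4 = 9.75.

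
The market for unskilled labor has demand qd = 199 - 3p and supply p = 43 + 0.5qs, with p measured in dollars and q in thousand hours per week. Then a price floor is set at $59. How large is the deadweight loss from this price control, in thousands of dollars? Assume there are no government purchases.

15

Rearranging supply gives qs = 2p - 86. Equilibrium: 199 - 3p = 2p - 86, so 285 = 5p and p* = 57, q* = 28.
Since 59 > 57, the floor is binding.
At p = 59: qd = 199 - 3·59 = 22 and qs = 2·59 - 86 = 32.
Quantity traded falls to 22. At q = 22 the demand price is (199 - 22)/3 = 59 and the supply price is (86 + 22)/2 = 54.
Deadweight loss = ½ · (59 - 54) · (28 - 22) = ½ · 5 · 6 = 15.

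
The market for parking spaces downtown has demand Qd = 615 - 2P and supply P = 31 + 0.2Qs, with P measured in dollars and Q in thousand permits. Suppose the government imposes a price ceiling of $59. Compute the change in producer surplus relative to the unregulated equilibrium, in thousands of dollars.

-13642.5

Rearranging supply gives Qs = 5P - 155. Equilibrium: 615 - 2P = 5P - 155, so 770 = 7P and P* = 110, Q* = 395.
Since 59 < 110, the ceiling is binding.
At P = 59: Qd = 615 - 2·59 = 497 and Qs = 5·59 - 155 = 140.
Producer surplus without the control is ½ · (110 - 31) · 395 = 15602.5.
With the ceiling, producers sell 140 units at 59, so PS = ½ · (59 - 31) · 140 = 1960.
Change in producer surplus = 1960 - 15602.5 = -13642.5.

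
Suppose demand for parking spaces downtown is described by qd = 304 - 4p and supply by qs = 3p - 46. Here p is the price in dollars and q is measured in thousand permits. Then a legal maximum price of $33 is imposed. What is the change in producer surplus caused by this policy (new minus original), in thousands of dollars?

-1334.5

Without the control the market clears where 304 - 4p = 3p - 46, i.e. p* = 50 and q* = 104.
The ceiling of 33 is below the equilibrium price 50, so it binds.
At p = 33: qd = 304 - 4·33 = 172 and qs = 3·33 - 46 = 53.
Producer surplus without the control is ½ · (50 - 46/3) · 104 = 5408/3.
With the ceiling, producers sell 53 units at 33, so PS = ½ · (33 - 46/3) · 53 = 2809/6.
Change in producer surplus = 2809/6 - 5408/3 = -1334.5.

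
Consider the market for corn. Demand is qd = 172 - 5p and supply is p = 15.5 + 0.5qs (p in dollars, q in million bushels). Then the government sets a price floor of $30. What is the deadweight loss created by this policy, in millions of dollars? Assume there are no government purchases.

Rearranging supply gives qs = 2p - 31. Without the control the market clears where 172 - 5p = 2p - 31, i.e. p* = 29 and q* = 27.
Because the floor (30) lies above the market-clearing price, it is binding.
At p = 30: qd = 172 - 5·30 = 22 and qs = 2·30 - 31 = 29.
Quantity traded falls to 22. At q = 22 the demand price is (172 - 22)/5 = 30 and the supply price is (31 + 22)/2 = 26.5.
Deadweight loss = ½ · (30 - 26.5) · (27 - 22) = ½ · 3.5 · 5 = 8.75.

8.75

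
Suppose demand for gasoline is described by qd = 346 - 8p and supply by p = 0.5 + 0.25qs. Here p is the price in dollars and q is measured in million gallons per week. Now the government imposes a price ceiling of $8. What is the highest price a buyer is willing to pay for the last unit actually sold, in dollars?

39.5

Rearranging supply gives qs = 4p - 2. Without the control the market clears where 346 - 8p = 4p - 2, i.e. p* = 29 and q* = 114.
The ceiling of 8 is below the equilibrium price 29, so it binds.
At p = 8: qd = 346 - 8·8 = 282 and qs = 4·8 - 2 = 30.
Only 30 units reach the market. On the demand curve, the marginal buyer's willingness to pay at q = 30 is (346 - 30)/8 = 39.5.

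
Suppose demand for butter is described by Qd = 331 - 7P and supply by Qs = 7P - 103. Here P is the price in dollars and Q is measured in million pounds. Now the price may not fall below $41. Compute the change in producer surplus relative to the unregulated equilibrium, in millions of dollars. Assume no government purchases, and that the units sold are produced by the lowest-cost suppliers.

Equilibrium: 331 - 7P = 7P - 103, so 434 = 14P and P* = 31, Q* = 114.
Since 41 > 31, the floor is binding.
At P = 41: Qd = 331 - 7·41 = 44 and Qs = 7·41 - 103 = 184.
Producer surplus without the control is ½ · (31 - 103/7) · 114 = 6498/7.
With the floor, 44 units are sold at 41. The supply price at Q = 44 is 21, so PS = ½ · [(41 - 103/7) + (41 - 21)] · 44 = 7128/7.
Change in producer surplus = 7128/7 - 6498/7 = 90.

90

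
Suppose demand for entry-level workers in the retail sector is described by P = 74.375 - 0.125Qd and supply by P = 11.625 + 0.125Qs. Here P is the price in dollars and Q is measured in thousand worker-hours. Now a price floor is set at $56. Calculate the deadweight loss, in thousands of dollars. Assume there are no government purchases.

Rearranging demand gives Qd = 595 - 8P; rearranging supply gives Qs = 8P - 93. Without the control the market clears where 595 - 8P = 8P - 93, i.e. P* = 43 and Q* = 251.
Because the floor (56) lies above the market-clearing price, it is binding.
At P = 56: Qd = 595 - 8·56 = 147 and Qs = 8·56 - 93 = 355.
Quantity traded falls to 147. At Q = 147 the demand price is (595 - 147)/8 = 56 and the supply price is (93 + 147)/8 = 30.
Deadweight loss = ½ · (56 - 30) · (251 - 147) = ½ · 26 · 104 = 1352.

1352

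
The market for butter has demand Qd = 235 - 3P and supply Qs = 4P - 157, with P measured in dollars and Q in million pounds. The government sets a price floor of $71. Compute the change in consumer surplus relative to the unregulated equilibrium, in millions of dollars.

-667.5

Equilibrium: 235 - 3P = 4P - 157, so 392 = 7P and P* = 56, Q* = 67.
The floor of 71 is above the equilibrium price 56, so it binds.
At P = 71: Qd = 235 - 3·71 = 22 and Qs = 4·71 - 157 = 127.
Consumer surplus without the control is ½ · (235/3 - 56) · 67 = 4489/6.
With the floor, consumers buy 22 units at 71, so CS = ½ · (235/3 - 71) · 22 = 242/3.
Change in consumer surplus = 242/3 - 4489/6 = -667.5.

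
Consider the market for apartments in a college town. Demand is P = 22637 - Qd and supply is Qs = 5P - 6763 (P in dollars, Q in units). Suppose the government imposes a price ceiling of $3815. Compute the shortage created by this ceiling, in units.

6510

Rearranging demand gives Qd = 22637 - P. Equilibrium: 22637 - P = 5P - 6763, so 29400 = 6P and P* = 4900, Q* = 17737.
The ceiling of 3815 is below the equilibrium price 4900, so it binds.
At P = 3815: Qd = 22637 - 3815 = 18822 and Qs = 5·3815 - 6763 = 12312.
Shortage = Qd - Qs = 18822 - 12312 = 6510.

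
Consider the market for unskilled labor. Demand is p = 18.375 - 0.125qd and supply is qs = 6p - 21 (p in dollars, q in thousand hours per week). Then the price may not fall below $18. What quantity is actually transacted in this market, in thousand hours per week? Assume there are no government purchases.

Rearranging demand gives qd = 147 - 8p. Without the control the market clears where 147 - 8p = 6p - 21, i.e. p* = 12 and q* = 51.
The floor of 18 is above the equilibrium price 12, so it binds.
At p = 18: qd = 147 - 8·18 = 3 and qs = 6·18 - 21 = 87.
The quantity actually transacted is the short side, demand: 3.

3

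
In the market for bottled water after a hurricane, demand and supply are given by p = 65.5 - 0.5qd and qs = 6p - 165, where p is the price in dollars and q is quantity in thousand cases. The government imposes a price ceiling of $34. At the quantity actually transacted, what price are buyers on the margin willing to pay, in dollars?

Rearranging demand gives qd = 131 - 2p. Without the control the market clears where 131 - 2p = 6p - 165, i.e. p* = 37 and q* = 57.
Because the ceiling (34) lies below the market-clearing price, it is binding.
At p = 34: qd = 131 - 2·34 = 63 and qs = 6·34 - 165 = 39.
Only 39 units reach the market. On the demand curve, the marginal buyer's willingness to pay at q = 39 is (131 - 39)/2 = 46.

46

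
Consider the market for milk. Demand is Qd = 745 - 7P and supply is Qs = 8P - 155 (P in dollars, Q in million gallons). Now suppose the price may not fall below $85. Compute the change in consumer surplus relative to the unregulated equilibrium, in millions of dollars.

Equilibrium: 745 - 7P = 8P - 155, so 900 = 15P and P* = 60, Q* = 325.
Because the floor (85) lies above the market-clearing price, it is binding.
At P = 85: Qd = 745 - 7·85 = 150 and Qs = 8·85 - 155 = 525.
Consumer surplus without the control is ½ · (745/7 - 60) · 325 = 105625/14.
With the floor, consumers buy 150 units at 85, so CS = ½ · (745/7 - 85) · 150 = 11250/7.
Change in consumer surplus = 11250/7 - 105625/14 = -5937.5.

-5937.5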